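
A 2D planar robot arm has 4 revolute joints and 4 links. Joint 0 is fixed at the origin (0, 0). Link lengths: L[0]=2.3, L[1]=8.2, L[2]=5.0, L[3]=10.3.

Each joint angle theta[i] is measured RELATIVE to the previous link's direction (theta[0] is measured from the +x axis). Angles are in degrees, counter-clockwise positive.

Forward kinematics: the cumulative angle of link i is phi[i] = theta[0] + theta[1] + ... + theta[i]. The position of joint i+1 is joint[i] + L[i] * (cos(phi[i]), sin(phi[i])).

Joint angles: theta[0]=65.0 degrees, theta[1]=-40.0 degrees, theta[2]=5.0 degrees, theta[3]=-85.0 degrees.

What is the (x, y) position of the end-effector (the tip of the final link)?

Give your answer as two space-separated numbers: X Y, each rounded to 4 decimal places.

joint[0] = (0.0000, 0.0000)  (base)
link 0: phi[0] = 65 = 65 deg
  cos(65 deg) = 0.4226, sin(65 deg) = 0.9063
  joint[1] = (0.0000, 0.0000) + 2.3 * (0.4226, 0.9063) = (0.0000 + 0.9720, 0.0000 + 2.0845) = (0.9720, 2.0845)
link 1: phi[1] = 65 + -40 = 25 deg
  cos(25 deg) = 0.9063, sin(25 deg) = 0.4226
  joint[2] = (0.9720, 2.0845) + 8.2 * (0.9063, 0.4226) = (0.9720 + 7.4317, 2.0845 + 3.4655) = (8.4037, 5.5500)
link 2: phi[2] = 65 + -40 + 5 = 30 deg
  cos(30 deg) = 0.8660, sin(30 deg) = 0.5000
  joint[3] = (8.4037, 5.5500) + 5 * (0.8660, 0.5000) = (8.4037 + 4.3301, 5.5500 + 2.5000) = (12.7339, 8.0500)
link 3: phi[3] = 65 + -40 + 5 + -85 = -55 deg
  cos(-55 deg) = 0.5736, sin(-55 deg) = -0.8192
  joint[4] = (12.7339, 8.0500) + 10.3 * (0.5736, -0.8192) = (12.7339 + 5.9078, 8.0500 + -8.4373) = (18.6417, -0.3873)
End effector: (18.6417, -0.3873)

Answer: 18.6417 -0.3873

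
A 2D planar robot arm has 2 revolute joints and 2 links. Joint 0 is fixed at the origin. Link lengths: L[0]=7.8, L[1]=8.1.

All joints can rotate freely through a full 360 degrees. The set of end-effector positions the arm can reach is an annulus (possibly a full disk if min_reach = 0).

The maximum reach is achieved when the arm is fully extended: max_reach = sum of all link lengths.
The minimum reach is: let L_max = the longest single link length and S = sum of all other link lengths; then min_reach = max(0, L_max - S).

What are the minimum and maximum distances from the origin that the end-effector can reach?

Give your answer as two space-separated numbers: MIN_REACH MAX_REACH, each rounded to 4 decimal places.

Answer: 0.3000 15.9000

Derivation:
Link lengths: [7.8, 8.1]
max_reach = 7.8 + 8.1 = 15.9
L_max = max([7.8, 8.1]) = 8.1
S (sum of others) = 15.9 - 8.1 = 7.8
min_reach = max(0, 8.1 - 7.8) = max(0, 0.3) = 0.3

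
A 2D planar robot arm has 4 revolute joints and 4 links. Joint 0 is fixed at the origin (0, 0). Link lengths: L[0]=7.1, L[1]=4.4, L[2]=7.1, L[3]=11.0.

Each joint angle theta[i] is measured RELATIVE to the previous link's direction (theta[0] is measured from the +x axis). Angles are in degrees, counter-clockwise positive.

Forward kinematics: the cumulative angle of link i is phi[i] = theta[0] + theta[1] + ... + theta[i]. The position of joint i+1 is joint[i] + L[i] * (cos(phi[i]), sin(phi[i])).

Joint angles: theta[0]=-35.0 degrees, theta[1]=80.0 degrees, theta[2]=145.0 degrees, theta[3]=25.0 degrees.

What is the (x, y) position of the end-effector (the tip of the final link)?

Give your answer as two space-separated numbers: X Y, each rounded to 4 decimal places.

joint[0] = (0.0000, 0.0000)  (base)
link 0: phi[0] = -35 = -35 deg
  cos(-35 deg) = 0.8192, sin(-35 deg) = -0.5736
  joint[1] = (0.0000, 0.0000) + 7.1 * (0.8192, -0.5736) = (0.0000 + 5.8160, 0.0000 + -4.0724) = (5.8160, -4.0724)
link 1: phi[1] = -35 + 80 = 45 deg
  cos(45 deg) = 0.7071, sin(45 deg) = 0.7071
  joint[2] = (5.8160, -4.0724) + 4.4 * (0.7071, 0.7071) = (5.8160 + 3.1113, -4.0724 + 3.1113) = (8.9272, -0.9611)
link 2: phi[2] = -35 + 80 + 145 = 190 deg
  cos(190 deg) = -0.9848, sin(190 deg) = -0.1736
  joint[3] = (8.9272, -0.9611) + 7.1 * (-0.9848, -0.1736) = (8.9272 + -6.9921, -0.9611 + -1.2329) = (1.9351, -2.1940)
link 3: phi[3] = -35 + 80 + 145 + 25 = 215 deg
  cos(215 deg) = -0.8192, sin(215 deg) = -0.5736
  joint[4] = (1.9351, -2.1940) + 11 * (-0.8192, -0.5736) = (1.9351 + -9.0107, -2.1940 + -6.3093) = (-7.0756, -8.5034)
End effector: (-7.0756, -8.5034)

Answer: -7.0756 -8.5034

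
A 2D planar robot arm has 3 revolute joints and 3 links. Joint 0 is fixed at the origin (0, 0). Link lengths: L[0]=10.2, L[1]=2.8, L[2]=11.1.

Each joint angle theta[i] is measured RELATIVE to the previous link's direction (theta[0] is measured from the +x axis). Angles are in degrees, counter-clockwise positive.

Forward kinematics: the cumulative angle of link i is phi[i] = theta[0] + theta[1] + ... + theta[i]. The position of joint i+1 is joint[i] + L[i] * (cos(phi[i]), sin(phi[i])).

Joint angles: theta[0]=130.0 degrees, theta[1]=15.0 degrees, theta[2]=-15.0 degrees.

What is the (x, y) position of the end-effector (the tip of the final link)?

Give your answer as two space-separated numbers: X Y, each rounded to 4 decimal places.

Answer: -15.9850 17.9228

Derivation:
joint[0] = (0.0000, 0.0000)  (base)
link 0: phi[0] = 130 = 130 deg
  cos(130 deg) = -0.6428, sin(130 deg) = 0.7660
  joint[1] = (0.0000, 0.0000) + 10.2 * (-0.6428, 0.7660) = (0.0000 + -6.5564, 0.0000 + 7.8137) = (-6.5564, 7.8137)
link 1: phi[1] = 130 + 15 = 145 deg
  cos(145 deg) = -0.8192, sin(145 deg) = 0.5736
  joint[2] = (-6.5564, 7.8137) + 2.8 * (-0.8192, 0.5736) = (-6.5564 + -2.2936, 7.8137 + 1.6060) = (-8.8501, 9.4197)
link 2: phi[2] = 130 + 15 + -15 = 130 deg
  cos(130 deg) = -0.6428, sin(130 deg) = 0.7660
  joint[3] = (-8.8501, 9.4197) + 11.1 * (-0.6428, 0.7660) = (-8.8501 + -7.1349, 9.4197 + 8.5031) = (-15.9850, 17.9228)
End effector: (-15.9850, 17.9228)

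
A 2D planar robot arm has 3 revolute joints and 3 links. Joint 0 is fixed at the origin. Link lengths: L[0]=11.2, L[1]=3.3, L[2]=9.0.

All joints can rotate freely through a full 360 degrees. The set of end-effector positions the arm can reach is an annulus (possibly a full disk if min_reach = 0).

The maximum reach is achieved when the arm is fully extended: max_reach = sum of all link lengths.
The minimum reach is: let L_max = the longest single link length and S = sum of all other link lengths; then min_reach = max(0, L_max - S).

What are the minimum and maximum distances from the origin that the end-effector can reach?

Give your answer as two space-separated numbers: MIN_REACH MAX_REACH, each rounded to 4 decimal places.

Link lengths: [11.2, 3.3, 9.0]
max_reach = 11.2 + 3.3 + 9 = 23.5
L_max = max([11.2, 3.3, 9.0]) = 11.2
S (sum of others) = 23.5 - 11.2 = 12.3
min_reach = max(0, 11.2 - 12.3) = max(0, -1.1) = 0

Answer: 0.0000 23.5000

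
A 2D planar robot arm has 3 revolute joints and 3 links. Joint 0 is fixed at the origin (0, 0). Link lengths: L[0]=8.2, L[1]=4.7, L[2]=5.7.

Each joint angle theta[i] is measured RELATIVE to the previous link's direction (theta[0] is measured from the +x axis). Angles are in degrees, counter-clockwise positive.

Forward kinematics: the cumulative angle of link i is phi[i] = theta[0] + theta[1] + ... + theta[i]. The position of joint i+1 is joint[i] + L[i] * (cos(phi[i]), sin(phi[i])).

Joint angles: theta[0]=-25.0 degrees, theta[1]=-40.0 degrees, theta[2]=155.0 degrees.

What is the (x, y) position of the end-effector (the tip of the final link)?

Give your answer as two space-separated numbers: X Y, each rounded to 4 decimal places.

Answer: 9.4180 -2.0251

Derivation:
joint[0] = (0.0000, 0.0000)  (base)
link 0: phi[0] = -25 = -25 deg
  cos(-25 deg) = 0.9063, sin(-25 deg) = -0.4226
  joint[1] = (0.0000, 0.0000) + 8.2 * (0.9063, -0.4226) = (0.0000 + 7.4317, 0.0000 + -3.4655) = (7.4317, -3.4655)
link 1: phi[1] = -25 + -40 = -65 deg
  cos(-65 deg) = 0.4226, sin(-65 deg) = -0.9063
  joint[2] = (7.4317, -3.4655) + 4.7 * (0.4226, -0.9063) = (7.4317 + 1.9863, -3.4655 + -4.2596) = (9.4180, -7.7251)
link 2: phi[2] = -25 + -40 + 155 = 90 deg
  cos(90 deg) = 0.0000, sin(90 deg) = 1.0000
  joint[3] = (9.4180, -7.7251) + 5.7 * (0.0000, 1.0000) = (9.4180 + 0.0000, -7.7251 + 5.7000) = (9.4180, -2.0251)
End effector: (9.4180, -2.0251)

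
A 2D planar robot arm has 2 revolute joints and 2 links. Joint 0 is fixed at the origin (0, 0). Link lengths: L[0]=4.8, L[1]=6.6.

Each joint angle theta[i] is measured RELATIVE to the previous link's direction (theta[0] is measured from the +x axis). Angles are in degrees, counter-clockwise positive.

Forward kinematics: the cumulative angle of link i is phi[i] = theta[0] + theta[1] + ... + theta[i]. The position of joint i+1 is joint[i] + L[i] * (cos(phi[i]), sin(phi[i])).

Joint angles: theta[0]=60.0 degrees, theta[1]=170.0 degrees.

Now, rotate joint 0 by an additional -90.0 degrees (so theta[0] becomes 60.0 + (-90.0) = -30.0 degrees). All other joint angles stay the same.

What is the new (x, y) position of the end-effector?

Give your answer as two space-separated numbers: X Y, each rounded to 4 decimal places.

joint[0] = (0.0000, 0.0000)  (base)
link 0: phi[0] = -30 = -30 deg
  cos(-30 deg) = 0.8660, sin(-30 deg) = -0.5000
  joint[1] = (0.0000, 0.0000) + 4.8 * (0.8660, -0.5000) = (0.0000 + 4.1569, 0.0000 + -2.4000) = (4.1569, -2.4000)
link 1: phi[1] = -30 + 170 = 140 deg
  cos(140 deg) = -0.7660, sin(140 deg) = 0.6428
  joint[2] = (4.1569, -2.4000) + 6.6 * (-0.7660, 0.6428) = (4.1569 + -5.0559, -2.4000 + 4.2424) = (-0.8990, 1.8424)
End effector: (-0.8990, 1.8424)

Answer: -0.8990 1.8424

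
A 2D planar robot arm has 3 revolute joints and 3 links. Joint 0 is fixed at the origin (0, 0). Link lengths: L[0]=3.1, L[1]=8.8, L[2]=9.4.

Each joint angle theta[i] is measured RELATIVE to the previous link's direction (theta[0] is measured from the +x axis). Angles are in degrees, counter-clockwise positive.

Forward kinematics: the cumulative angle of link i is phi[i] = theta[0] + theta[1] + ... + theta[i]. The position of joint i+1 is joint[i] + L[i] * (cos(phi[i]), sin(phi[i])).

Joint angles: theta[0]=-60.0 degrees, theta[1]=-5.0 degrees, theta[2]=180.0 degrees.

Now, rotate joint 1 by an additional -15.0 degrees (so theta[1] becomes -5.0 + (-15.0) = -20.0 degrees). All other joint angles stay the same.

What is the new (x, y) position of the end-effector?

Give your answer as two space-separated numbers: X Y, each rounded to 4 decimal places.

Answer: 1.4458 -2.0938

Derivation:
joint[0] = (0.0000, 0.0000)  (base)
link 0: phi[0] = -60 = -60 deg
  cos(-60 deg) = 0.5000, sin(-60 deg) = -0.8660
  joint[1] = (0.0000, 0.0000) + 3.1 * (0.5000, -0.8660) = (0.0000 + 1.5500, 0.0000 + -2.6847) = (1.5500, -2.6847)
link 1: phi[1] = -60 + -20 = -80 deg
  cos(-80 deg) = 0.1736, sin(-80 deg) = -0.9848
  joint[2] = (1.5500, -2.6847) + 8.8 * (0.1736, -0.9848) = (1.5500 + 1.5281, -2.6847 + -8.6663) = (3.0781, -11.3510)
link 2: phi[2] = -60 + -20 + 180 = 100 deg
  cos(100 deg) = -0.1736, sin(100 deg) = 0.9848
  joint[3] = (3.0781, -11.3510) + 9.4 * (-0.1736, 0.9848) = (3.0781 + -1.6323, -11.3510 + 9.2572) = (1.4458, -2.0938)
End effector: (1.4458, -2.0938)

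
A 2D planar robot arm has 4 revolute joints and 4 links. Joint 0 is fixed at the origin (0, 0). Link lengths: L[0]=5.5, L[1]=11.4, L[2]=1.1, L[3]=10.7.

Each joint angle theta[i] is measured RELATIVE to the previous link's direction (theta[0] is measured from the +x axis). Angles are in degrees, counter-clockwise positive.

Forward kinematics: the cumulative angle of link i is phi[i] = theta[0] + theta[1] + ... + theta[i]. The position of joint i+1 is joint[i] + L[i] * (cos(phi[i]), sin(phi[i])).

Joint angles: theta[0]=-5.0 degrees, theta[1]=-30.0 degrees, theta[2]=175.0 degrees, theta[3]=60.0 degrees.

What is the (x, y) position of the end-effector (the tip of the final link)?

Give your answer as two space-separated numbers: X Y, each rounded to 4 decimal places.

Answer: 3.9200 -9.9707

Derivation:
joint[0] = (0.0000, 0.0000)  (base)
link 0: phi[0] = -5 = -5 deg
  cos(-5 deg) = 0.9962, sin(-5 deg) = -0.0872
  joint[1] = (0.0000, 0.0000) + 5.5 * (0.9962, -0.0872) = (0.0000 + 5.4791, 0.0000 + -0.4794) = (5.4791, -0.4794)
link 1: phi[1] = -5 + -30 = -35 deg
  cos(-35 deg) = 0.8192, sin(-35 deg) = -0.5736
  joint[2] = (5.4791, -0.4794) + 11.4 * (0.8192, -0.5736) = (5.4791 + 9.3383, -0.4794 + -6.5388) = (14.8174, -7.0181)
link 2: phi[2] = -5 + -30 + 175 = 140 deg
  cos(140 deg) = -0.7660, sin(140 deg) = 0.6428
  joint[3] = (14.8174, -7.0181) + 1.1 * (-0.7660, 0.6428) = (14.8174 + -0.8426, -7.0181 + 0.7071) = (13.9748, -6.3111)
link 3: phi[3] = -5 + -30 + 175 + 60 = 200 deg
  cos(200 deg) = -0.9397, sin(200 deg) = -0.3420
  joint[4] = (13.9748, -6.3111) + 10.7 * (-0.9397, -0.3420) = (13.9748 + -10.0547, -6.3111 + -3.6596) = (3.9200, -9.9707)
End effector: (3.9200, -9.9707)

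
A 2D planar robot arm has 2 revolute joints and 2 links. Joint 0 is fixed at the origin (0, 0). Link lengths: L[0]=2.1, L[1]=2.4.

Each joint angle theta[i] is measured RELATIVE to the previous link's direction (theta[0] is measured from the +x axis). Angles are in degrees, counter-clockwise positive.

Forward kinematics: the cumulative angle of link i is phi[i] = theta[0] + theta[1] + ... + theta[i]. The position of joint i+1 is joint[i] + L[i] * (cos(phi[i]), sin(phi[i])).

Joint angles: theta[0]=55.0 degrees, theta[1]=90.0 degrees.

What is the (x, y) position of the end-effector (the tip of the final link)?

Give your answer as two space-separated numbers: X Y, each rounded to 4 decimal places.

Answer: -0.7615 3.0968

Derivation:
joint[0] = (0.0000, 0.0000)  (base)
link 0: phi[0] = 55 = 55 deg
  cos(55 deg) = 0.5736, sin(55 deg) = 0.8192
  joint[1] = (0.0000, 0.0000) + 2.1 * (0.5736, 0.8192) = (0.0000 + 1.2045, 0.0000 + 1.7202) = (1.2045, 1.7202)
link 1: phi[1] = 55 + 90 = 145 deg
  cos(145 deg) = -0.8192, sin(145 deg) = 0.5736
  joint[2] = (1.2045, 1.7202) + 2.4 * (-0.8192, 0.5736) = (1.2045 + -1.9660, 1.7202 + 1.3766) = (-0.7615, 3.0968)
End effector: (-0.7615, 3.0968)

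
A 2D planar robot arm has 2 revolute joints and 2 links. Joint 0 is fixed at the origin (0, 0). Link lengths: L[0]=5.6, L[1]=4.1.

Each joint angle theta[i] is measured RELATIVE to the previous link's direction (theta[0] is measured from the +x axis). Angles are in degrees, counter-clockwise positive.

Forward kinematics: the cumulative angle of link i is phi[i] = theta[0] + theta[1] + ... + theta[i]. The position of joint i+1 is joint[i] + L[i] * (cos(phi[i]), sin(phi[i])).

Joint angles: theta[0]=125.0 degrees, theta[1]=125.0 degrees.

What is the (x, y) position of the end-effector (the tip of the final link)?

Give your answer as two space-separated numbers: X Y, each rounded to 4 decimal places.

Answer: -4.6143 0.7345

Derivation:
joint[0] = (0.0000, 0.0000)  (base)
link 0: phi[0] = 125 = 125 deg
  cos(125 deg) = -0.5736, sin(125 deg) = 0.8192
  joint[1] = (0.0000, 0.0000) + 5.6 * (-0.5736, 0.8192) = (0.0000 + -3.2120, 0.0000 + 4.5873) = (-3.2120, 4.5873)
link 1: phi[1] = 125 + 125 = 250 deg
  cos(250 deg) = -0.3420, sin(250 deg) = -0.9397
  joint[2] = (-3.2120, 4.5873) + 4.1 * (-0.3420, -0.9397) = (-3.2120 + -1.4023, 4.5873 + -3.8527) = (-4.6143, 0.7345)
End effector: (-4.6143, 0.7345)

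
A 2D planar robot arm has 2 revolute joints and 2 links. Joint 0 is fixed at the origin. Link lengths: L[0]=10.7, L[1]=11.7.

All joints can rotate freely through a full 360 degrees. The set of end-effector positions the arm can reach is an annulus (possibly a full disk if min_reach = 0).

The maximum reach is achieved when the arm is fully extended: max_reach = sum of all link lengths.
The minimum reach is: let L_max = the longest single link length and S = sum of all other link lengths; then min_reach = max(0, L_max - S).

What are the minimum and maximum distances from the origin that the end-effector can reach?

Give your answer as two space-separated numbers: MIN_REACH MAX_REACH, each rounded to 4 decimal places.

Answer: 1.0000 22.4000

Derivation:
Link lengths: [10.7, 11.7]
max_reach = 10.7 + 11.7 = 22.4
L_max = max([10.7, 11.7]) = 11.7
S (sum of others) = 22.4 - 11.7 = 10.7
min_reach = max(0, 11.7 - 10.7) = max(0, 1) = 1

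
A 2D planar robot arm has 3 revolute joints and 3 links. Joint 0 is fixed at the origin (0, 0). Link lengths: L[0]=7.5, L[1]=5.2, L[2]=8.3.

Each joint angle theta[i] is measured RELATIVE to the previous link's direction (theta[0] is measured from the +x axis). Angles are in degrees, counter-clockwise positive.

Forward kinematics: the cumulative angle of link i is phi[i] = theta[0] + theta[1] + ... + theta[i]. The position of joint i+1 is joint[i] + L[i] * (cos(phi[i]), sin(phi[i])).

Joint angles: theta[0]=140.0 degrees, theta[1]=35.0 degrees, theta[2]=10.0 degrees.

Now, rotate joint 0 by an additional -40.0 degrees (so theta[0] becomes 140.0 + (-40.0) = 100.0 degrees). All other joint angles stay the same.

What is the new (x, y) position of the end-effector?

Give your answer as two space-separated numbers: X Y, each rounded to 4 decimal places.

Answer: -11.7783 15.8237

Derivation:
joint[0] = (0.0000, 0.0000)  (base)
link 0: phi[0] = 100 = 100 deg
  cos(100 deg) = -0.1736, sin(100 deg) = 0.9848
  joint[1] = (0.0000, 0.0000) + 7.5 * (-0.1736, 0.9848) = (0.0000 + -1.3024, 0.0000 + 7.3861) = (-1.3024, 7.3861)
link 1: phi[1] = 100 + 35 = 135 deg
  cos(135 deg) = -0.7071, sin(135 deg) = 0.7071
  joint[2] = (-1.3024, 7.3861) + 5.2 * (-0.7071, 0.7071) = (-1.3024 + -3.6770, 7.3861 + 3.6770) = (-4.9793, 11.0630)
link 2: phi[2] = 100 + 35 + 10 = 145 deg
  cos(145 deg) = -0.8192, sin(145 deg) = 0.5736
  joint[3] = (-4.9793, 11.0630) + 8.3 * (-0.8192, 0.5736) = (-4.9793 + -6.7990, 11.0630 + 4.7607) = (-11.7783, 15.8237)
End effector: (-11.7783, 15.8237)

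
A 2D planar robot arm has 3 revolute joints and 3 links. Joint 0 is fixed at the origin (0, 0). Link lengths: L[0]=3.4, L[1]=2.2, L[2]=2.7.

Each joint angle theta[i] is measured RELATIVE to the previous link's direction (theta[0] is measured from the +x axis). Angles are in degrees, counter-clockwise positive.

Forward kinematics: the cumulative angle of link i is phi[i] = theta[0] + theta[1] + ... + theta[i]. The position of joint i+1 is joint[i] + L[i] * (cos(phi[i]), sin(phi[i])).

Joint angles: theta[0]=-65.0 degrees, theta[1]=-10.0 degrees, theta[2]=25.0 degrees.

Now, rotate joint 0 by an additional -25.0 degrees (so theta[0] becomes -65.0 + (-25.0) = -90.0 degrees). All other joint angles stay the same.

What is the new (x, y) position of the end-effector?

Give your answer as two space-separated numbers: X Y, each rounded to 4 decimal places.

Answer: 0.3168 -8.1746

Derivation:
joint[0] = (0.0000, 0.0000)  (base)
link 0: phi[0] = -90 = -90 deg
  cos(-90 deg) = 0.0000, sin(-90 deg) = -1.0000
  joint[1] = (0.0000, 0.0000) + 3.4 * (0.0000, -1.0000) = (0.0000 + 0.0000, 0.0000 + -3.4000) = (0.0000, -3.4000)
link 1: phi[1] = -90 + -10 = -100 deg
  cos(-100 deg) = -0.1736, sin(-100 deg) = -0.9848
  joint[2] = (0.0000, -3.4000) + 2.2 * (-0.1736, -0.9848) = (0.0000 + -0.3820, -3.4000 + -2.1666) = (-0.3820, -5.5666)
link 2: phi[2] = -90 + -10 + 25 = -75 deg
  cos(-75 deg) = 0.2588, sin(-75 deg) = -0.9659
  joint[3] = (-0.3820, -5.5666) + 2.7 * (0.2588, -0.9659) = (-0.3820 + 0.6988, -5.5666 + -2.6080) = (0.3168, -8.1746)
End effector: (0.3168, -8.1746)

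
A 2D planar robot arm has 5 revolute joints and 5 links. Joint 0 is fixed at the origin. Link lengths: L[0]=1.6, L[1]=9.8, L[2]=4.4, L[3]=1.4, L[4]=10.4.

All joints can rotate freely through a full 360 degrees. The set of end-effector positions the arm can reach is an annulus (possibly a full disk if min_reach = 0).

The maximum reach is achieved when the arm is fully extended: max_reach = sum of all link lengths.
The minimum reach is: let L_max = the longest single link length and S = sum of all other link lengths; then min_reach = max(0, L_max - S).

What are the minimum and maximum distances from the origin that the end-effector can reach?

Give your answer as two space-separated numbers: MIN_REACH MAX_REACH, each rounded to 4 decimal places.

Answer: 0.0000 27.6000

Derivation:
Link lengths: [1.6, 9.8, 4.4, 1.4, 10.4]
max_reach = 1.6 + 9.8 + 4.4 + 1.4 + 10.4 = 27.6
L_max = max([1.6, 9.8, 4.4, 1.4, 10.4]) = 10.4
S (sum of others) = 27.6 - 10.4 = 17.2
min_reach = max(0, 10.4 - 17.2) = max(0, -6.8) = 0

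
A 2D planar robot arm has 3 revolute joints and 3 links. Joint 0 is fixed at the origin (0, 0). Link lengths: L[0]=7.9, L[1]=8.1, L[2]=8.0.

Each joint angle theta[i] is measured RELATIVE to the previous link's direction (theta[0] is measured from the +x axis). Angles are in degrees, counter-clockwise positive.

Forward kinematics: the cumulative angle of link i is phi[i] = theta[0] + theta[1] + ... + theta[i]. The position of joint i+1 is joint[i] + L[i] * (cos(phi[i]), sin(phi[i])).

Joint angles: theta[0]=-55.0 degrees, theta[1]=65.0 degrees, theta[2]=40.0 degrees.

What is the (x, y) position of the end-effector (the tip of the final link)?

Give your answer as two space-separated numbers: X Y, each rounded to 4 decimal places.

joint[0] = (0.0000, 0.0000)  (base)
link 0: phi[0] = -55 = -55 deg
  cos(-55 deg) = 0.5736, sin(-55 deg) = -0.8192
  joint[1] = (0.0000, 0.0000) + 7.9 * (0.5736, -0.8192) = (0.0000 + 4.5313, 0.0000 + -6.4713) = (4.5313, -6.4713)
link 1: phi[1] = -55 + 65 = 10 deg
  cos(10 deg) = 0.9848, sin(10 deg) = 0.1736
  joint[2] = (4.5313, -6.4713) + 8.1 * (0.9848, 0.1736) = (4.5313 + 7.9769, -6.4713 + 1.4066) = (12.5082, -5.0648)
link 2: phi[2] = -55 + 65 + 40 = 50 deg
  cos(50 deg) = 0.6428, sin(50 deg) = 0.7660
  joint[3] = (12.5082, -5.0648) + 8 * (0.6428, 0.7660) = (12.5082 + 5.1423, -5.0648 + 6.1284) = (17.6505, 1.0636)
End effector: (17.6505, 1.0636)

Answer: 17.6505 1.0636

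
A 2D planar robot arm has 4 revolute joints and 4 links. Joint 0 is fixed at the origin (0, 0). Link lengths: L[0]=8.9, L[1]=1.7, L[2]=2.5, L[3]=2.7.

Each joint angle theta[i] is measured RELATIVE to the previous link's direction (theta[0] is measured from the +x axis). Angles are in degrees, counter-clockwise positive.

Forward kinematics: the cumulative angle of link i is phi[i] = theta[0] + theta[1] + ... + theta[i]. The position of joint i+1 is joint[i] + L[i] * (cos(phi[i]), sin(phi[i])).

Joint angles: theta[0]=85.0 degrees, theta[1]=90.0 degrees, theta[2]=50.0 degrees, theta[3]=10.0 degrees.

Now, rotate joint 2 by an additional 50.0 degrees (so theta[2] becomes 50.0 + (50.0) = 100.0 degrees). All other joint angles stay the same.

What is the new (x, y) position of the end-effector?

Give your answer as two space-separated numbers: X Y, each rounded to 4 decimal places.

Answer: -0.0011 3.9158

Derivation:
joint[0] = (0.0000, 0.0000)  (base)
link 0: phi[0] = 85 = 85 deg
  cos(85 deg) = 0.0872, sin(85 deg) = 0.9962
  joint[1] = (0.0000, 0.0000) + 8.9 * (0.0872, 0.9962) = (0.0000 + 0.7757, 0.0000 + 8.8661) = (0.7757, 8.8661)
link 1: phi[1] = 85 + 90 = 175 deg
  cos(175 deg) = -0.9962, sin(175 deg) = 0.0872
  joint[2] = (0.7757, 8.8661) + 1.7 * (-0.9962, 0.0872) = (0.7757 + -1.6935, 8.8661 + 0.1482) = (-0.9178, 9.0143)
link 2: phi[2] = 85 + 90 + 100 = 275 deg
  cos(275 deg) = 0.0872, sin(275 deg) = -0.9962
  joint[3] = (-0.9178, 9.0143) + 2.5 * (0.0872, -0.9962) = (-0.9178 + 0.2179, 9.0143 + -2.4905) = (-0.7000, 6.5238)
link 3: phi[3] = 85 + 90 + 100 + 10 = 285 deg
  cos(285 deg) = 0.2588, sin(285 deg) = -0.9659
  joint[4] = (-0.7000, 6.5238) + 2.7 * (0.2588, -0.9659) = (-0.7000 + 0.6988, 6.5238 + -2.6080) = (-0.0011, 3.9158)
End effector: (-0.0011, 3.9158)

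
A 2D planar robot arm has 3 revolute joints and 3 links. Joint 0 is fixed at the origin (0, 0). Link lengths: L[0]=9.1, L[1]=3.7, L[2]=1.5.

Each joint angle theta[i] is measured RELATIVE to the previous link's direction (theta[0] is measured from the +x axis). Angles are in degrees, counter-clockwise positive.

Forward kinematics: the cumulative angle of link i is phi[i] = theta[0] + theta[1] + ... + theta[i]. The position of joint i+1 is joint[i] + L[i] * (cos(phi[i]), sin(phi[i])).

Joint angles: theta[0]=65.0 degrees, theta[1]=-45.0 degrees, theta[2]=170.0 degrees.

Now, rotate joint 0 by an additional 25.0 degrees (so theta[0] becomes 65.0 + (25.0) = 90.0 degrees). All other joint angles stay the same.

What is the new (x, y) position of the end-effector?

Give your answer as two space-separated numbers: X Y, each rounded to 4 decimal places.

joint[0] = (0.0000, 0.0000)  (base)
link 0: phi[0] = 90 = 90 deg
  cos(90 deg) = 0.0000, sin(90 deg) = 1.0000
  joint[1] = (0.0000, 0.0000) + 9.1 * (0.0000, 1.0000) = (0.0000 + 0.0000, 0.0000 + 9.1000) = (0.0000, 9.1000)
link 1: phi[1] = 90 + -45 = 45 deg
  cos(45 deg) = 0.7071, sin(45 deg) = 0.7071
  joint[2] = (0.0000, 9.1000) + 3.7 * (0.7071, 0.7071) = (0.0000 + 2.6163, 9.1000 + 2.6163) = (2.6163, 11.7163)
link 2: phi[2] = 90 + -45 + 170 = 215 deg
  cos(215 deg) = -0.8192, sin(215 deg) = -0.5736
  joint[3] = (2.6163, 11.7163) + 1.5 * (-0.8192, -0.5736) = (2.6163 + -1.2287, 11.7163 + -0.8604) = (1.3876, 10.8559)
End effector: (1.3876, 10.8559)

Answer: 1.3876 10.8559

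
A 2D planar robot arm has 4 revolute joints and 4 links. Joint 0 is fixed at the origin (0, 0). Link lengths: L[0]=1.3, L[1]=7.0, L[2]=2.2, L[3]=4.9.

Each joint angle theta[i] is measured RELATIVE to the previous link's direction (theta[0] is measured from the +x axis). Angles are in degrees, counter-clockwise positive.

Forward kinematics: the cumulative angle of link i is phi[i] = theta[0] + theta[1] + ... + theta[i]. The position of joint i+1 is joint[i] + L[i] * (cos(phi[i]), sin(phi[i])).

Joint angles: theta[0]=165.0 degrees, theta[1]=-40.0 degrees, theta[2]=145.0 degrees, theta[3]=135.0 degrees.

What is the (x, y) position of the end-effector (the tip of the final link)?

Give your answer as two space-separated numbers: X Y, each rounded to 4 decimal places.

joint[0] = (0.0000, 0.0000)  (base)
link 0: phi[0] = 165 = 165 deg
  cos(165 deg) = -0.9659, sin(165 deg) = 0.2588
  joint[1] = (0.0000, 0.0000) + 1.3 * (-0.9659, 0.2588) = (0.0000 + -1.2557, 0.0000 + 0.3365) = (-1.2557, 0.3365)
link 1: phi[1] = 165 + -40 = 125 deg
  cos(125 deg) = -0.5736, sin(125 deg) = 0.8192
  joint[2] = (-1.2557, 0.3365) + 7 * (-0.5736, 0.8192) = (-1.2557 + -4.0150, 0.3365 + 5.7341) = (-5.2707, 6.0705)
link 2: phi[2] = 165 + -40 + 145 = 270 deg
  cos(270 deg) = -0.0000, sin(270 deg) = -1.0000
  joint[3] = (-5.2707, 6.0705) + 2.2 * (-0.0000, -1.0000) = (-5.2707 + -0.0000, 6.0705 + -2.2000) = (-5.2707, 3.8705)
link 3: phi[3] = 165 + -40 + 145 + 135 = 405 deg
  cos(405 deg) = 0.7071, sin(405 deg) = 0.7071
  joint[4] = (-5.2707, 3.8705) + 4.9 * (0.7071, 0.7071) = (-5.2707 + 3.4648, 3.8705 + 3.4648) = (-1.8059, 7.3354)
End effector: (-1.8059, 7.3354)

Answer: -1.8059 7.3354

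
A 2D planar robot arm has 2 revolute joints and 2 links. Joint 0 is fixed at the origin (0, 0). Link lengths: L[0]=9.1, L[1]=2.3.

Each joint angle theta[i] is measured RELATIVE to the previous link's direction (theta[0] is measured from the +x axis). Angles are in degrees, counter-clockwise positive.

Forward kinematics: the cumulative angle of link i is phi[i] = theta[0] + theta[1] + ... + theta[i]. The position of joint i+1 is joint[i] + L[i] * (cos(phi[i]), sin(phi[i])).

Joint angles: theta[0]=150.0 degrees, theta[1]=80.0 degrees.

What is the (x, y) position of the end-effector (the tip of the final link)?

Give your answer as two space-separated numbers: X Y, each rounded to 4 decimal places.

joint[0] = (0.0000, 0.0000)  (base)
link 0: phi[0] = 150 = 150 deg
  cos(150 deg) = -0.8660, sin(150 deg) = 0.5000
  joint[1] = (0.0000, 0.0000) + 9.1 * (-0.8660, 0.5000) = (0.0000 + -7.8808, 0.0000 + 4.5500) = (-7.8808, 4.5500)
link 1: phi[1] = 150 + 80 = 230 deg
  cos(230 deg) = -0.6428, sin(230 deg) = -0.7660
  joint[2] = (-7.8808, 4.5500) + 2.3 * (-0.6428, -0.7660) = (-7.8808 + -1.4784, 4.5500 + -1.7619) = (-9.3592, 2.7881)
End effector: (-9.3592, 2.7881)

Answer: -9.3592 2.7881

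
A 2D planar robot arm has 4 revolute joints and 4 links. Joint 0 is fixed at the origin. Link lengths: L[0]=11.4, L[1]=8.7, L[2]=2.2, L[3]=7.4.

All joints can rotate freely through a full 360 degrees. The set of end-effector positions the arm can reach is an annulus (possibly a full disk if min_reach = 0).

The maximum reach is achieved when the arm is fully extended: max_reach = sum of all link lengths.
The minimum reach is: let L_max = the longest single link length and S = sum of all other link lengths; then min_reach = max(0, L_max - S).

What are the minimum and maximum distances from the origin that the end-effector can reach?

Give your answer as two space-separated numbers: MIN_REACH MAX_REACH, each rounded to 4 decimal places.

Link lengths: [11.4, 8.7, 2.2, 7.4]
max_reach = 11.4 + 8.7 + 2.2 + 7.4 = 29.7
L_max = max([11.4, 8.7, 2.2, 7.4]) = 11.4
S (sum of others) = 29.7 - 11.4 = 18.3
min_reach = max(0, 11.4 - 18.3) = max(0, -6.9) = 0

Answer: 0.0000 29.7000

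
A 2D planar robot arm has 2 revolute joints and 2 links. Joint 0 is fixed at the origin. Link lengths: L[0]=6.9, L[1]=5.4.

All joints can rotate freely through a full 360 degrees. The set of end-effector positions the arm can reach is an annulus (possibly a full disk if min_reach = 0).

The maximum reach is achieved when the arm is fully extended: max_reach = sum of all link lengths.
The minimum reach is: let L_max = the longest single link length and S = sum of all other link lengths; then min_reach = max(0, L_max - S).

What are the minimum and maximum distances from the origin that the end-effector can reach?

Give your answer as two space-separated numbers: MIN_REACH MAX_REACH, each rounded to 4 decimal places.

Link lengths: [6.9, 5.4]
max_reach = 6.9 + 5.4 = 12.3
L_max = max([6.9, 5.4]) = 6.9
S (sum of others) = 12.3 - 6.9 = 5.4
min_reach = max(0, 6.9 - 5.4) = max(0, 1.5) = 1.5

Answer: 1.5000 12.3000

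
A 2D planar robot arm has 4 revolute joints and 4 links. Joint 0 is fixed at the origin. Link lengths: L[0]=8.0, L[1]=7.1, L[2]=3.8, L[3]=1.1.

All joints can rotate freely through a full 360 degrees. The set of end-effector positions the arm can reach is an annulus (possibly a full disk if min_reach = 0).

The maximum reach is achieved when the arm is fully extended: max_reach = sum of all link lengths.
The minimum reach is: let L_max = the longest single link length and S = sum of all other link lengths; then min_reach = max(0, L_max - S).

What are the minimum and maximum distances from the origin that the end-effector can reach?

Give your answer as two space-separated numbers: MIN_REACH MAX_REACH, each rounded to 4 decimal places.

Link lengths: [8.0, 7.1, 3.8, 1.1]
max_reach = 8 + 7.1 + 3.8 + 1.1 = 20
L_max = max([8.0, 7.1, 3.8, 1.1]) = 8
S (sum of others) = 20 - 8 = 12
min_reach = max(0, 8 - 12) = max(0, -4) = 0

Answer: 0.0000 20.0000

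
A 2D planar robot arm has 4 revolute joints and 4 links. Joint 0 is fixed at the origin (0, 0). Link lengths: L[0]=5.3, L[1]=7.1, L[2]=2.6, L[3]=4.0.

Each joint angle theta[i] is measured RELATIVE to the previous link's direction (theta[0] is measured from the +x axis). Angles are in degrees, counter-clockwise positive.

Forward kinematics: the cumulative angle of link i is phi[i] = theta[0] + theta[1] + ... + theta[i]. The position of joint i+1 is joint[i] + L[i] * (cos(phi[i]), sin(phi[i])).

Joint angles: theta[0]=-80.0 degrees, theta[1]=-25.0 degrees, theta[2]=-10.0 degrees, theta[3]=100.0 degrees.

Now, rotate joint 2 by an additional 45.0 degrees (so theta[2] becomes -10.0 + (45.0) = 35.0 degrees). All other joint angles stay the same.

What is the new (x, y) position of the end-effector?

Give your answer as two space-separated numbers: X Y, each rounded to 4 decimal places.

Answer: 3.4361 -12.5208

Derivation:
joint[0] = (0.0000, 0.0000)  (base)
link 0: phi[0] = -80 = -80 deg
  cos(-80 deg) = 0.1736, sin(-80 deg) = -0.9848
  joint[1] = (0.0000, 0.0000) + 5.3 * (0.1736, -0.9848) = (0.0000 + 0.9203, 0.0000 + -5.2195) = (0.9203, -5.2195)
link 1: phi[1] = -80 + -25 = -105 deg
  cos(-105 deg) = -0.2588, sin(-105 deg) = -0.9659
  joint[2] = (0.9203, -5.2195) + 7.1 * (-0.2588, -0.9659) = (0.9203 + -1.8376, -5.2195 + -6.8581) = (-0.9173, -12.0776)
link 2: phi[2] = -80 + -25 + 35 = -70 deg
  cos(-70 deg) = 0.3420, sin(-70 deg) = -0.9397
  joint[3] = (-0.9173, -12.0776) + 2.6 * (0.3420, -0.9397) = (-0.9173 + 0.8893, -12.0776 + -2.4432) = (-0.0280, -14.5208)
link 3: phi[3] = -80 + -25 + 35 + 100 = 30 deg
  cos(30 deg) = 0.8660, sin(30 deg) = 0.5000
  joint[4] = (-0.0280, -14.5208) + 4 * (0.8660, 0.5000) = (-0.0280 + 3.4641, -14.5208 + 2.0000) = (3.4361, -12.5208)
End effector: (3.4361, -12.5208)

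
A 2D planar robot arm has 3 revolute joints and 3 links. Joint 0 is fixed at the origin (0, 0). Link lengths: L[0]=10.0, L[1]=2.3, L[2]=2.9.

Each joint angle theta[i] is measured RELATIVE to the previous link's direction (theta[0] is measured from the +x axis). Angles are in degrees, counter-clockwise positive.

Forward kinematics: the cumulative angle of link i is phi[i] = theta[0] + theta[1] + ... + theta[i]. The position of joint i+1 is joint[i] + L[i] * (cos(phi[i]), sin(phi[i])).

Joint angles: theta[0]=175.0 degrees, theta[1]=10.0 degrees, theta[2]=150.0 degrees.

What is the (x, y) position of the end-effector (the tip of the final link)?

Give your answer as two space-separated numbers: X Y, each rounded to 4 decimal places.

Answer: -9.6249 -0.5545

Derivation:
joint[0] = (0.0000, 0.0000)  (base)
link 0: phi[0] = 175 = 175 deg
  cos(175 deg) = -0.9962, sin(175 deg) = 0.0872
  joint[1] = (0.0000, 0.0000) + 10 * (-0.9962, 0.0872) = (0.0000 + -9.9619, 0.0000 + 0.8716) = (-9.9619, 0.8716)
link 1: phi[1] = 175 + 10 = 185 deg
  cos(185 deg) = -0.9962, sin(185 deg) = -0.0872
  joint[2] = (-9.9619, 0.8716) + 2.3 * (-0.9962, -0.0872) = (-9.9619 + -2.2912, 0.8716 + -0.2005) = (-12.2532, 0.6711)
link 2: phi[2] = 175 + 10 + 150 = 335 deg
  cos(335 deg) = 0.9063, sin(335 deg) = -0.4226
  joint[3] = (-12.2532, 0.6711) + 2.9 * (0.9063, -0.4226) = (-12.2532 + 2.6283, 0.6711 + -1.2256) = (-9.6249, -0.5545)
End effector: (-9.6249, -0.5545)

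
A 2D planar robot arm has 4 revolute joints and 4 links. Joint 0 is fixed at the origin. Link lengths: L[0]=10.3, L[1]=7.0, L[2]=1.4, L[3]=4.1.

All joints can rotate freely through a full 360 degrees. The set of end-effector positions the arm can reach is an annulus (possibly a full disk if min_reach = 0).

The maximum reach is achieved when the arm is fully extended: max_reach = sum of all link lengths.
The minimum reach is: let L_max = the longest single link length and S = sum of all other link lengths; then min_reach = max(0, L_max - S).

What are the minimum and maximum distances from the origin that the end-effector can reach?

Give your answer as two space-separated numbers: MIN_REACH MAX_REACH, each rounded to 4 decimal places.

Answer: 0.0000 22.8000

Derivation:
Link lengths: [10.3, 7.0, 1.4, 4.1]
max_reach = 10.3 + 7 + 1.4 + 4.1 = 22.8
L_max = max([10.3, 7.0, 1.4, 4.1]) = 10.3
S (sum of others) = 22.8 - 10.3 = 12.5
min_reach = max(0, 10.3 - 12.5) = max(0, -2.2) = 0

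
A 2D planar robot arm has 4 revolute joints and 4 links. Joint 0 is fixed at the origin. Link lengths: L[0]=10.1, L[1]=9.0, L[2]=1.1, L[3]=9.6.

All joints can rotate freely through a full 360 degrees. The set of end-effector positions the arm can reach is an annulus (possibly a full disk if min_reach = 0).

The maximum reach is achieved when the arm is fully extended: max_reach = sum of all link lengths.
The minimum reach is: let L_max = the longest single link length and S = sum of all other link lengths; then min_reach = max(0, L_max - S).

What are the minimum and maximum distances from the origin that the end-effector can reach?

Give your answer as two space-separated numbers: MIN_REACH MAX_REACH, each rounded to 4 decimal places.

Answer: 0.0000 29.8000

Derivation:
Link lengths: [10.1, 9.0, 1.1, 9.6]
max_reach = 10.1 + 9 + 1.1 + 9.6 = 29.8
L_max = max([10.1, 9.0, 1.1, 9.6]) = 10.1
S (sum of others) = 29.8 - 10.1 = 19.7
min_reach = max(0, 10.1 - 19.7) = max(0, -9.6) = 0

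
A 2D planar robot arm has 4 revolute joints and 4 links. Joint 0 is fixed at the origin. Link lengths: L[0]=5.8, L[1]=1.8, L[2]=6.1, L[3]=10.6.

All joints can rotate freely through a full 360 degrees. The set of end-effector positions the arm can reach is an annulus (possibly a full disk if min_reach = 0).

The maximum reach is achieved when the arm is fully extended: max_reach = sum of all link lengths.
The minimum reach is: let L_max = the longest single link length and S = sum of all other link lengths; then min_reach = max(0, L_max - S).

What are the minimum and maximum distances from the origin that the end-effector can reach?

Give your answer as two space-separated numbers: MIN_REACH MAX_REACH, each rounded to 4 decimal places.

Link lengths: [5.8, 1.8, 6.1, 10.6]
max_reach = 5.8 + 1.8 + 6.1 + 10.6 = 24.3
L_max = max([5.8, 1.8, 6.1, 10.6]) = 10.6
S (sum of others) = 24.3 - 10.6 = 13.7
min_reach = max(0, 10.6 - 13.7) = max(0, -3.1) = 0

Answer: 0.0000 24.3000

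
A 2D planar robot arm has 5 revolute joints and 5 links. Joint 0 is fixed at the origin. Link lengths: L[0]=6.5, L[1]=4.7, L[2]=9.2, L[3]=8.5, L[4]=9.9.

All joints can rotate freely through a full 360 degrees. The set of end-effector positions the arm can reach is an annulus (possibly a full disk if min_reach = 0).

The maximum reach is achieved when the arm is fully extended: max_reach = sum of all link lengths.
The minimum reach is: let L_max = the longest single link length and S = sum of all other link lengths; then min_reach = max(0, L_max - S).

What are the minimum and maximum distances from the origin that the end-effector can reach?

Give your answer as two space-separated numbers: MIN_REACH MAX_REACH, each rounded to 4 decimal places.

Answer: 0.0000 38.8000

Derivation:
Link lengths: [6.5, 4.7, 9.2, 8.5, 9.9]
max_reach = 6.5 + 4.7 + 9.2 + 8.5 + 9.9 = 38.8
L_max = max([6.5, 4.7, 9.2, 8.5, 9.9]) = 9.9
S (sum of others) = 38.8 - 9.9 = 28.9
min_reach = max(0, 9.9 - 28.9) = max(0, -19) = 0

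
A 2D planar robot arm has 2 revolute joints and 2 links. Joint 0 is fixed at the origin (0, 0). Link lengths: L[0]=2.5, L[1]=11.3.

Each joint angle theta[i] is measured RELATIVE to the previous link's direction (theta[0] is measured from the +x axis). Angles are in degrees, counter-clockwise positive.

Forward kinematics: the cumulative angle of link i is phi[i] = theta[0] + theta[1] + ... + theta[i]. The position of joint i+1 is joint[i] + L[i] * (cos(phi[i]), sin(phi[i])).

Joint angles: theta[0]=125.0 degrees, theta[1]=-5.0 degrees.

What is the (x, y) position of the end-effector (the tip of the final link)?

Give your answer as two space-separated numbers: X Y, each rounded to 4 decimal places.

joint[0] = (0.0000, 0.0000)  (base)
link 0: phi[0] = 125 = 125 deg
  cos(125 deg) = -0.5736, sin(125 deg) = 0.8192
  joint[1] = (0.0000, 0.0000) + 2.5 * (-0.5736, 0.8192) = (0.0000 + -1.4339, 0.0000 + 2.0479) = (-1.4339, 2.0479)
link 1: phi[1] = 125 + -5 = 120 deg
  cos(120 deg) = -0.5000, sin(120 deg) = 0.8660
  joint[2] = (-1.4339, 2.0479) + 11.3 * (-0.5000, 0.8660) = (-1.4339 + -5.6500, 2.0479 + 9.7861) = (-7.0839, 11.8340)
End effector: (-7.0839, 11.8340)

Answer: -7.0839 11.8340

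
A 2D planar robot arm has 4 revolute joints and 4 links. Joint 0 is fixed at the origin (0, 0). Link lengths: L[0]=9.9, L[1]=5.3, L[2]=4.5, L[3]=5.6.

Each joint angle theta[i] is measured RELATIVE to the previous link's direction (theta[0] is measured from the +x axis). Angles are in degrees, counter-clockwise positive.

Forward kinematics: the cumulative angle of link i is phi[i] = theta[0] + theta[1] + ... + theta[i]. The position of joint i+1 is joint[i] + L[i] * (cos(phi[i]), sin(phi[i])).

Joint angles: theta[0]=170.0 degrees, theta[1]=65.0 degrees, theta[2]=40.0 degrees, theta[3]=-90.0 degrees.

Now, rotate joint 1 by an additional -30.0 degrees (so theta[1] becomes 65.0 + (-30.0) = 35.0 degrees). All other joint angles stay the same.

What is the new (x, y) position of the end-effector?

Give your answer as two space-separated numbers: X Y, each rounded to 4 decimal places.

joint[0] = (0.0000, 0.0000)  (base)
link 0: phi[0] = 170 = 170 deg
  cos(170 deg) = -0.9848, sin(170 deg) = 0.1736
  joint[1] = (0.0000, 0.0000) + 9.9 * (-0.9848, 0.1736) = (0.0000 + -9.7496, 0.0000 + 1.7191) = (-9.7496, 1.7191)
link 1: phi[1] = 170 + 35 = 205 deg
  cos(205 deg) = -0.9063, sin(205 deg) = -0.4226
  joint[2] = (-9.7496, 1.7191) + 5.3 * (-0.9063, -0.4226) = (-9.7496 + -4.8034, 1.7191 + -2.2399) = (-14.5530, -0.5208)
link 2: phi[2] = 170 + 35 + 40 = 245 deg
  cos(245 deg) = -0.4226, sin(245 deg) = -0.9063
  joint[3] = (-14.5530, -0.5208) + 4.5 * (-0.4226, -0.9063) = (-14.5530 + -1.9018, -0.5208 + -4.0784) = (-16.4548, -4.5991)
link 3: phi[3] = 170 + 35 + 40 + -90 = 155 deg
  cos(155 deg) = -0.9063, sin(155 deg) = 0.4226
  joint[4] = (-16.4548, -4.5991) + 5.6 * (-0.9063, 0.4226) = (-16.4548 + -5.0753, -4.5991 + 2.3667) = (-21.5301, -2.2325)
End effector: (-21.5301, -2.2325)

Answer: -21.5301 -2.2325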